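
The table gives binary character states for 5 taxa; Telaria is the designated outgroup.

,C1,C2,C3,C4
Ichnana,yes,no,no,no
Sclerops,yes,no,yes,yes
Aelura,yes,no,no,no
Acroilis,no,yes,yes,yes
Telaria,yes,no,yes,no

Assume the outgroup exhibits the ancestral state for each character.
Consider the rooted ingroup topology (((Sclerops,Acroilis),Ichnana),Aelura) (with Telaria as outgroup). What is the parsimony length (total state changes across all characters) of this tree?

Map each character onto (((Sclerops,Acroilis),Ichnana),Aelura) (rooted by Telaria) and count the minimum state changes it requires (Fitch parsimony):
C1: 1; C2: 1; C3: 2; C4: 1.
Total tree length = 5.

5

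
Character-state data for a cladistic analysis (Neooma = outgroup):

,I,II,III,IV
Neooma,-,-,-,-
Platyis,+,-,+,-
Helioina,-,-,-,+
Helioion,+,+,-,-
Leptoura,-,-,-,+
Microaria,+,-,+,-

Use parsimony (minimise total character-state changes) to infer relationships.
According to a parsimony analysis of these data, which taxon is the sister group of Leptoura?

Helioina

The outgroup has state '-' for every character, so '+' is the derived state throughout.
Only Helioion, Microaria, and Platyis show the derived state '+' for I, supporting them as a clade.
II: derived state '+' in Helioion only — an autapomorphy, so it tells us nothing about relationships among taxa.
III: derived state '+' in Microaria and Platyis only — synapomorphy for {Microaria, Platyis}.
IV: derived state '+' in Helioina and Leptoura only — synapomorphy for {Helioina, Leptoura}.
Most parsimonious ingroup topology: (((Platyis,Microaria),Helioion),(Helioina,Leptoura)).
Leptoura and Helioina form a cherry on this tree, so they are sister taxa.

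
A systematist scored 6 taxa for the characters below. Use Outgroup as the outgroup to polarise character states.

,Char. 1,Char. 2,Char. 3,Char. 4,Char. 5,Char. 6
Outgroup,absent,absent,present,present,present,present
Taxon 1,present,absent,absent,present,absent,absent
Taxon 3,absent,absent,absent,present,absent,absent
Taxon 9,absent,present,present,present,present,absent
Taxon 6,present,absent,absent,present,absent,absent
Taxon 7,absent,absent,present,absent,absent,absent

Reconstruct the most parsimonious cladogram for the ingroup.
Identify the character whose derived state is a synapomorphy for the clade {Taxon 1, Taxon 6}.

Char. 1

Character polarity is set by the outgroup: the derived state is whichever differs from the outgroup's state, so for Char. 3, Char. 4, Char. 5, Char. 6 the derived state is 'absent', and for the remaining characters it is 'present'.
Only Taxon 1 and Taxon 6 show the derived state 'present' for Char. 1, supporting them as a clade.
Char. 2 (derived state 'present') is unique to Taxon 9 (autapomorphy; uninformative for grouping).
Char. 3 (derived state 'absent') is shared by Taxon 1, Taxon 3, and Taxon 6 — a synapomorphy uniting that clade.
Char. 4: derived state 'absent' in Taxon 7 only — an autapomorphy, so it tells us nothing about relationships among taxa.
Only Taxon 1, Taxon 3, Taxon 6, and Taxon 7 show the derived state 'absent' for Char. 5, supporting them as a clade.
All ingroup taxa share the derived state 'absent' for Char. 6; it defines the ingroup but does not resolve relationships within it.
Most parsimonious ingroup topology: ((((Taxon 1,Taxon 6),Taxon 3),Taxon 7),Taxon 9).
The clade {Taxon 1, Taxon 6} is supported by Char. 1: its derived state 'present' occurs in exactly those taxa and in no other taxon (including the outgroup).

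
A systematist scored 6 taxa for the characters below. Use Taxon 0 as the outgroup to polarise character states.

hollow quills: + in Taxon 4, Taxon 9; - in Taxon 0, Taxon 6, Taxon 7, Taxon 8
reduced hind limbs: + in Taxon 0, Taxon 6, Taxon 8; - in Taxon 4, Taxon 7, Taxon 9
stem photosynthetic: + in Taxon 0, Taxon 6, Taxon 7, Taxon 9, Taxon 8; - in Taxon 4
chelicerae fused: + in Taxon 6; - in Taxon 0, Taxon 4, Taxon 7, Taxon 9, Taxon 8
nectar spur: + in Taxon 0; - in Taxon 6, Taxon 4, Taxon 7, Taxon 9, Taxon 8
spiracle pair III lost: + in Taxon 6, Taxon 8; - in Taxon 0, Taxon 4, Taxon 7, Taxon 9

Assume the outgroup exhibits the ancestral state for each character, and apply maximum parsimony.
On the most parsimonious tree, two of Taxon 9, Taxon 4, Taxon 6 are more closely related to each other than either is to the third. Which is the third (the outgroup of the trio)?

Taxon 6

Character polarity is set by the outgroup: the derived state is whichever differs from the outgroup's state, so for reduced hind limbs, stem photosynthetic, nectar spur the derived state is '-', and for the remaining characters it is '+'.
hollow quills: derived state '+' in Taxon 4 and Taxon 9 only — synapomorphy for {Taxon 4, Taxon 9}.
Only Taxon 4, Taxon 7, and Taxon 9 show the derived state '-' for reduced hind limbs, supporting them as a clade.
stem photosynthetic: derived state '-' in Taxon 4 only — an autapomorphy, so it tells us nothing about relationships among taxa.
chelicerae fused (derived state '+') is unique to Taxon 6 (autapomorphy; uninformative for grouping).
nectar spur (derived state '-') is shared by all ingroup taxa — unites the whole ingroup.
spiracle pair III lost (derived state '+') is shared by Taxon 6 and Taxon 8 — a synapomorphy uniting that clade.
Most parsimonious ingroup topology: ((Taxon 6,Taxon 8),((Taxon 4,Taxon 9),Taxon 7)).
Taxon 9 and Taxon 4 share a more recent common ancestor with each other than either does with Taxon 6, so Taxon 6 is the least closely related of the three.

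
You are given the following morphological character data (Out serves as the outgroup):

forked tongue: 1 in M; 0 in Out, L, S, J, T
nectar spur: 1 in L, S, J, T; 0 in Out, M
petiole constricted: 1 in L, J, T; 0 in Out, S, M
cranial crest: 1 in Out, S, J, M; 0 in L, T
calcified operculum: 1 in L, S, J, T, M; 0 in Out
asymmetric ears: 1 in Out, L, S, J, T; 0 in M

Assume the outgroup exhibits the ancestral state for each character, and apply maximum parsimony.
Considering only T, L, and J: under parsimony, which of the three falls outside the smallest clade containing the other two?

J

Character polarity is set by the outgroup: the derived state is whichever differs from the outgroup's state, so for cranial crest, asymmetric ears the derived state is '0', and for the remaining characters it is '1'.
forked tongue: derived state '1' in M only — an autapomorphy, so it tells us nothing about relationships among taxa.
nectar spur: derived state '1' in J, L, S, and T only — synapomorphy for {J, L, S, T}.
Only J, L, and T show the derived state '1' for petiole constricted, supporting them as a clade.
cranial crest: derived state '0' in L and T only — synapomorphy for {L, T}.
calcified operculum (derived state '1') is shared by all ingroup taxa — unites the whole ingroup.
asymmetric ears: derived state '0' in M only — an autapomorphy, so it tells us nothing about relationships among taxa.
Most parsimonious ingroup topology: (M,((J,(L,T)),S)).
L and T share a more recent common ancestor with each other than either does with J, so J is the least closely related of the three.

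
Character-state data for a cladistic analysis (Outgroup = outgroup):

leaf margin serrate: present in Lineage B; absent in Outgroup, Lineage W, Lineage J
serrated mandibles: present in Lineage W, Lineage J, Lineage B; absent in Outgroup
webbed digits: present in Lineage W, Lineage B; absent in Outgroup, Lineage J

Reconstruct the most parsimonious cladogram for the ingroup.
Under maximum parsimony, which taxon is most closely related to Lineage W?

Lineage B

The outgroup has state 'absent' for every character, so 'present' is the derived state throughout.
leaf margin serrate (derived state 'present') is unique to Lineage B (autapomorphy; uninformative for grouping).
serrated mandibles (derived state 'present') is shared by all ingroup taxa — unites the whole ingroup.
webbed digits: derived state 'present' in Lineage B and Lineage W only — synapomorphy for {Lineage B, Lineage W}.
Most parsimonious ingroup topology: ((Lineage W,Lineage B),Lineage J).
Lineage W and Lineage B form a cherry on this tree, so they are sister taxa.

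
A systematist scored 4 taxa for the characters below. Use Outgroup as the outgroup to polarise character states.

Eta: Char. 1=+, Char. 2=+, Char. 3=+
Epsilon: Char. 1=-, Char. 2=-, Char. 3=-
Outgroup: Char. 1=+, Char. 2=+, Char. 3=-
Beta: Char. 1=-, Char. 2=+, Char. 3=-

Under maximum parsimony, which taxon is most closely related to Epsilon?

Character polarity is set by the outgroup: the derived state is whichever differs from the outgroup's state, so for Char. 1, Char. 2 the derived state is '-', and for the remaining characters it is '+'.
Char. 1: derived state '-' in Beta and Epsilon only — synapomorphy for {Beta, Epsilon}.
Char. 2: derived state '-' in Epsilon only — an autapomorphy, so it tells us nothing about relationships among taxa.
Char. 3 (derived state '+') is unique to Eta (autapomorphy; uninformative for grouping).
Most parsimonious ingroup topology: ((Beta,Epsilon),Eta).
Epsilon and Beta form a cherry on this tree, so they are sister taxa.

Beta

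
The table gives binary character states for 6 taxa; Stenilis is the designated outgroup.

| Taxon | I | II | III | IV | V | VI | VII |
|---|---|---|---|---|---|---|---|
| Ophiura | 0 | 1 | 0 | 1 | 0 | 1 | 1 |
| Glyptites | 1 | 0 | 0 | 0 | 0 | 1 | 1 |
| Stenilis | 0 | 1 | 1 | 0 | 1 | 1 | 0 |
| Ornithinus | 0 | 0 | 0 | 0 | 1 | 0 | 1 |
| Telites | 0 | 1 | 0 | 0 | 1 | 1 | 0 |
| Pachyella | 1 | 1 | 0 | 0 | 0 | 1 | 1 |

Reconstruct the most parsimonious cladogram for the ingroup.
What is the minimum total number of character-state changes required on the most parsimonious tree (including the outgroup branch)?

8

Character polarity is set by the outgroup: the derived state is whichever differs from the outgroup's state, so for II, III, V, VI the derived state is '0', and for the remaining characters it is '1'.
I: derived state '1' in Glyptites and Pachyella only — synapomorphy for {Glyptites, Pachyella}.
II groups Glyptites and Ornithinus, which is incompatible with the clades supported by the remaining characters; treating it as convergent (homoplasy) costs fewer steps than any alternative tree.
All ingroup taxa share the derived state '0' for III; it defines the ingroup but does not resolve relationships within it.
IV: derived state '1' in Ophiura only — an autapomorphy, so it tells us nothing about relationships among taxa.
Only Glyptites, Ophiura, and Pachyella show the derived state '0' for V, supporting them as a clade.
VI (derived state '0') is unique to Ornithinus (autapomorphy; uninformative for grouping).
VII (derived state '1') is shared by Glyptites, Ophiura, Ornithinus, and Pachyella — a synapomorphy uniting that clade.
Most parsimonious ingroup topology: (Telites,((Ophiura,(Pachyella,Glyptites)),Ornithinus)).
Changes per character on this tree: I: 1; II: 2; III: 1; IV: 1; V: 1; VI: 1; VII: 1.
Total = 8.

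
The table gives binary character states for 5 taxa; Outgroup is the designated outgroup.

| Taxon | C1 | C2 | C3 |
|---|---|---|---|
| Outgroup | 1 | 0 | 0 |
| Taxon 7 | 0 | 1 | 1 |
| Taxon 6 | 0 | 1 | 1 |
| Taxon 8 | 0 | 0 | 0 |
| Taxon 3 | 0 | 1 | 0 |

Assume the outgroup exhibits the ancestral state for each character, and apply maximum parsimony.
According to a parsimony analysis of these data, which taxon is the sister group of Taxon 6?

Character polarity is set by the outgroup: the derived state is whichever differs from the outgroup's state, so for C1 the derived state is '0', and for the remaining characters it is '1'.
C1 (derived state '0') is shared by all ingroup taxa — unites the whole ingroup.
C2 (derived state '1') is shared by Taxon 3, Taxon 6, and Taxon 7 — a synapomorphy uniting that clade.
C3: derived state '1' in Taxon 6 and Taxon 7 only — synapomorphy for {Taxon 6, Taxon 7}.
Most parsimonious ingroup topology: (((Taxon 7,Taxon 6),Taxon 3),Taxon 8).
Taxon 6 and Taxon 7 form a cherry on this tree, so they are sister taxa.

Taxon 7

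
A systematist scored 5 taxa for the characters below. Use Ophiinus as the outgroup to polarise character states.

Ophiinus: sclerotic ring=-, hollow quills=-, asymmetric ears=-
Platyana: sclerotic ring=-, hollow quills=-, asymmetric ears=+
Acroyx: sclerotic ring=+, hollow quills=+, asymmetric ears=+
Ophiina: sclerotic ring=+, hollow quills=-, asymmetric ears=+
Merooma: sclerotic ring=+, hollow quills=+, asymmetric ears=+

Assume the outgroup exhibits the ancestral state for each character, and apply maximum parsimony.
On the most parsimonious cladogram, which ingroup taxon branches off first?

The outgroup has state '-' for every character, so '+' is the derived state throughout.
Only Acroyx, Merooma, and Ophiina show the derived state '+' for sclerotic ring, supporting them as a clade.
Only Acroyx and Merooma show the derived state '+' for hollow quills, supporting them as a clade.
asymmetric ears (derived state '+') is shared by all ingroup taxa — unites the whole ingroup.
Most parsimonious ingroup topology: ((Ophiina,(Acroyx,Merooma)),Platyana).
Platyana is sister to the clade containing all other ingroup taxa, so it is the earliest-diverging (most basal) ingroup lineage.

Platyana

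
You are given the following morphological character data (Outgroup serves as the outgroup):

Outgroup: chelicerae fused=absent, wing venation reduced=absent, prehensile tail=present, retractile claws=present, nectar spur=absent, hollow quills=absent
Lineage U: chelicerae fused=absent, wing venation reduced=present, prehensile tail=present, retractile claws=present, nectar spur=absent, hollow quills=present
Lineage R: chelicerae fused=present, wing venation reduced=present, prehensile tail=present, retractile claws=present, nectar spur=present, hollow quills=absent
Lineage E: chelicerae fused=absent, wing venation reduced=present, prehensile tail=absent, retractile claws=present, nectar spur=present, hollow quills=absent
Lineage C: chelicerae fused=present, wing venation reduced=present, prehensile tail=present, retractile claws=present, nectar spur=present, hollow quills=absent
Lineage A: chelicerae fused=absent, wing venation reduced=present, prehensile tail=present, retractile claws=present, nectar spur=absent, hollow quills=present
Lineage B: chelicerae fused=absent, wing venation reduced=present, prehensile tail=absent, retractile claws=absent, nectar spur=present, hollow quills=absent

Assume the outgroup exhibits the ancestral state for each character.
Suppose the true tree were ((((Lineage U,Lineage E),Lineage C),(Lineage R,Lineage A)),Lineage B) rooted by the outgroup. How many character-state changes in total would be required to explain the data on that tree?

Map each character onto ((((Lineage U,Lineage E),Lineage C),(Lineage R,Lineage A)),Lineage B) (rooted by Outgroup) and count the minimum state changes it requires (Fitch parsimony):
chelicerae fused: 2; wing venation reduced: 1; prehensile tail: 2; retractile claws: 1; nectar spur: 3; hollow quills: 2.
Total tree length = 11.

11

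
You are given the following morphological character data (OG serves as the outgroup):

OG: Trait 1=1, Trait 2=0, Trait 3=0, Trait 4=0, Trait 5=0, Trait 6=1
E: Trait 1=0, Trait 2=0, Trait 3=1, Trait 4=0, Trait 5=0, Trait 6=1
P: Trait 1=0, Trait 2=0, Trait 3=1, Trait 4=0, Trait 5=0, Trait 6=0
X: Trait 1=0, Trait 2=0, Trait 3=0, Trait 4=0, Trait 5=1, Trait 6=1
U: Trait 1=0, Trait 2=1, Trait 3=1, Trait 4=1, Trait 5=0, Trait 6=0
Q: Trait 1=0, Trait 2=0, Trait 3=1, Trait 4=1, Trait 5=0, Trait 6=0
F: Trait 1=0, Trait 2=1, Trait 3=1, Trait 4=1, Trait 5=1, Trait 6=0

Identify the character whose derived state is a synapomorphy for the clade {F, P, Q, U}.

Trait 6

Character polarity is set by the outgroup: the derived state is whichever differs from the outgroup's state, so for Trait 1, Trait 6 the derived state is '0', and for the remaining characters it is '1'.
Trait 1 (derived state '0') is shared by all ingroup taxa — unites the whole ingroup.
Only F and U show the derived state '1' for Trait 2, supporting them as a clade.
Only E, F, P, Q, and U show the derived state '1' for Trait 3, supporting them as a clade.
Only F, Q, and U show the derived state '1' for Trait 4, supporting them as a clade.
Trait 5 (state '1') occurs in F and X but conflicts with the nesting implied by the other characters — most parsimoniously interpreted as homoplasy.
Only F, P, Q, and U show the derived state '0' for Trait 6, supporting them as a clade.
Most parsimonious ingroup topology: ((E,(P,((U,F),Q))),X).
The clade {F, P, Q, U} is supported by Trait 6: its derived state '0' occurs in exactly those taxa and in no other taxon (including the outgroup).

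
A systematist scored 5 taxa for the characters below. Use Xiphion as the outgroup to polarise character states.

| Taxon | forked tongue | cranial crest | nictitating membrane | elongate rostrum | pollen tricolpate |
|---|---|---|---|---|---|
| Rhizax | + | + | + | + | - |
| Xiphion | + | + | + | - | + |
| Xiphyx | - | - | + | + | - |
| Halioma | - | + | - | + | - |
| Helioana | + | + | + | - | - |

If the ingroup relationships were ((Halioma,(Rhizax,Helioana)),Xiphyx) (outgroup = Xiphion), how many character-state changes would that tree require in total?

7

Map each character onto ((Halioma,(Rhizax,Helioana)),Xiphyx) (rooted by Xiphion) and count the minimum state changes it requires (Fitch parsimony):
forked tongue: 2; cranial crest: 1; nictitating membrane: 1; elongate rostrum: 2; pollen tricolpate: 1.
Total tree length = 7.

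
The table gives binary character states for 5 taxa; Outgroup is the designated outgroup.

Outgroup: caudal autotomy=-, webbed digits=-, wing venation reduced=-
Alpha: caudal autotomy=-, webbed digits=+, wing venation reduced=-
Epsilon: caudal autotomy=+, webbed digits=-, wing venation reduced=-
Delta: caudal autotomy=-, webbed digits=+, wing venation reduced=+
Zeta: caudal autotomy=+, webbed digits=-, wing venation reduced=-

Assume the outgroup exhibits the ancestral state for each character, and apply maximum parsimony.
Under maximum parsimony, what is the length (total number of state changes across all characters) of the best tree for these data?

The outgroup has state '-' for every character, so '+' is the derived state throughout.
caudal autotomy: derived state '+' in Epsilon and Zeta only — synapomorphy for {Epsilon, Zeta}.
Only Alpha and Delta show the derived state '+' for webbed digits, supporting them as a clade.
wing venation reduced (derived state '+') is unique to Delta (autapomorphy; uninformative for grouping).
Most parsimonious ingroup topology: ((Alpha,Delta),(Epsilon,Zeta)).
Changes per character on this tree: caudal autotomy: 1; webbed digits: 1; wing venation reduced: 1.
Total = 3.

3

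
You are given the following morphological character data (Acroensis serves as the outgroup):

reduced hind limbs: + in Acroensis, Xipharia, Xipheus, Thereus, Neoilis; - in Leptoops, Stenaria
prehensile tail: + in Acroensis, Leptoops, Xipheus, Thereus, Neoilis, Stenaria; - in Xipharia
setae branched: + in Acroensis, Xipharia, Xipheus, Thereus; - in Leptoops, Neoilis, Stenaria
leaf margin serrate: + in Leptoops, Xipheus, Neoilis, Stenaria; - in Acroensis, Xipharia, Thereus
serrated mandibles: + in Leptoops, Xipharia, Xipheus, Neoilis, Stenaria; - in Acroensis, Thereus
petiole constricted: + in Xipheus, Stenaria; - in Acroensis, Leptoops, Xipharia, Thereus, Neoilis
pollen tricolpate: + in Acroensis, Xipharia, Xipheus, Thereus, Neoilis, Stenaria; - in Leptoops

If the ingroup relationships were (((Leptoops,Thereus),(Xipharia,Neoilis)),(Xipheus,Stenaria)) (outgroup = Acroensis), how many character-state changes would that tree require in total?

Map each character onto (((Leptoops,Thereus),(Xipharia,Neoilis)),(Xipheus,Stenaria)) (rooted by Acroensis) and count the minimum state changes it requires (Fitch parsimony):
reduced hind limbs: 2; prehensile tail: 1; setae branched: 3; leaf margin serrate: 3; serrated mandibles: 2; petiole constricted: 1; pollen tricolpate: 1.
Total tree length = 13.

13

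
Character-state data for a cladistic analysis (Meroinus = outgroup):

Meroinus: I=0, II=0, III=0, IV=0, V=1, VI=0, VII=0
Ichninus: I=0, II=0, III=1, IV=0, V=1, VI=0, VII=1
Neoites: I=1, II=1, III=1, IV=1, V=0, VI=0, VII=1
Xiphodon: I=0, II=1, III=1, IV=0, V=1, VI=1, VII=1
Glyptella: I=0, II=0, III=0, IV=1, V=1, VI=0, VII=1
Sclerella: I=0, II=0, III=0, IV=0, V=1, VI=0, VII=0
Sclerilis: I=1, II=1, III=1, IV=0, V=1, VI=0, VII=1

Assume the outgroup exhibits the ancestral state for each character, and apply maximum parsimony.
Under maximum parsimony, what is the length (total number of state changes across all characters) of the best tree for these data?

8

Character polarity is set by the outgroup: the derived state is whichever differs from the outgroup's state, so for V the derived state is '0', and for the remaining characters it is '1'.
Only Neoites and Sclerilis show the derived state '1' for I, supporting them as a clade.
Only Neoites, Sclerilis, and Xiphodon show the derived state '1' for II, supporting them as a clade.
III (derived state '1') is shared by Ichninus, Neoites, Sclerilis, and Xiphodon — a synapomorphy uniting that clade.
IV groups Glyptella and Neoites, which is incompatible with the clades supported by the remaining characters; treating it as convergent (homoplasy) costs fewer steps than any alternative tree.
V: derived state '0' in Neoites only — an autapomorphy, so it tells us nothing about relationships among taxa.
VI: derived state '1' in Xiphodon only — an autapomorphy, so it tells us nothing about relationships among taxa.
VII: derived state '1' in Glyptella, Ichninus, Neoites, Sclerilis, and Xiphodon only — synapomorphy for {Glyptella, Ichninus, Neoites, Sclerilis, Xiphodon}.
Most parsimonious ingroup topology: (((Ichninus,((Neoites,Sclerilis),Xiphodon)),Glyptella),Sclerella).
Changes per character on this tree: I: 1; II: 1; III: 1; IV: 2; V: 1; VI: 1; VII: 1.
Total = 8.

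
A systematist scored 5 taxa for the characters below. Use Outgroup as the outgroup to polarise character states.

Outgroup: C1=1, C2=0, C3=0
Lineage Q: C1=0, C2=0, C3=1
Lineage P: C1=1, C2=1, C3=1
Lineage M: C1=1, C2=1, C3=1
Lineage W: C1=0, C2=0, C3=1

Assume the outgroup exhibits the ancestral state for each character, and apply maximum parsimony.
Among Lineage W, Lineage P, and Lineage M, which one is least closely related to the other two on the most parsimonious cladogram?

Lineage W

Character polarity is set by the outgroup: the derived state is whichever differs from the outgroup's state, so for C1 the derived state is '0', and for the remaining characters it is '1'.
C1 (derived state '0') is shared by Lineage Q and Lineage W — a synapomorphy uniting that clade.
C2 (derived state '1') is shared by Lineage M and Lineage P — a synapomorphy uniting that clade.
All ingroup taxa share the derived state '1' for C3; it defines the ingroup but does not resolve relationships within it.
Most parsimonious ingroup topology: ((Lineage Q,Lineage W),(Lineage P,Lineage M)).
Lineage P and Lineage M share a more recent common ancestor with each other than either does with Lineage W, so Lineage W is the least closely related of the three.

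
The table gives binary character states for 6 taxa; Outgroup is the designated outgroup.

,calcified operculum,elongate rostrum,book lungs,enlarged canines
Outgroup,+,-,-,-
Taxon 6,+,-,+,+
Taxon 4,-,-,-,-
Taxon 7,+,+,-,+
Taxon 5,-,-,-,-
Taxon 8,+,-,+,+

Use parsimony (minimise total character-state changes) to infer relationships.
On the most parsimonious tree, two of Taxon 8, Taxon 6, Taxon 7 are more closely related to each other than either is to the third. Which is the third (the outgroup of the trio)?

Taxon 7

Character polarity is set by the outgroup: the derived state is whichever differs from the outgroup's state, so for calcified operculum the derived state is '-', and for the remaining characters it is '+'.
Only Taxon 4 and Taxon 5 show the derived state '-' for calcified operculum, supporting them as a clade.
elongate rostrum: derived state '+' in Taxon 7 only — an autapomorphy, so it tells us nothing about relationships among taxa.
book lungs (derived state '+') is shared by Taxon 6 and Taxon 8 — a synapomorphy uniting that clade.
enlarged canines (derived state '+') is shared by Taxon 6, Taxon 7, and Taxon 8 — a synapomorphy uniting that clade.
Most parsimonious ingroup topology: (((Taxon 6,Taxon 8),Taxon 7),(Taxon 4,Taxon 5)).
Taxon 8 and Taxon 6 share a more recent common ancestor with each other than either does with Taxon 7, so Taxon 7 is the least closely related of the three.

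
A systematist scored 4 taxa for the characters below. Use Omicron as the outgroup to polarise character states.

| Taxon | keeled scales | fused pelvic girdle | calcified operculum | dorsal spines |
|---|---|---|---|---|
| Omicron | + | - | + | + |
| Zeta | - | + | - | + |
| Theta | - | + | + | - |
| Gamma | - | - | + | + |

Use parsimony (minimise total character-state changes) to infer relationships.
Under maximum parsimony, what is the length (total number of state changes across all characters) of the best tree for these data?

Character polarity is set by the outgroup: the derived state is whichever differs from the outgroup's state, so for keeled scales, calcified operculum, dorsal spines the derived state is '-', and for the remaining characters it is '+'.
keeled scales (derived state '-') is shared by all ingroup taxa — unites the whole ingroup.
fused pelvic girdle (derived state '+') is shared by Theta and Zeta — a synapomorphy uniting that clade.
calcified operculum (derived state '-') is unique to Zeta (autapomorphy; uninformative for grouping).
dorsal spines (derived state '-') is unique to Theta (autapomorphy; uninformative for grouping).
Most parsimonious ingroup topology: ((Zeta,Theta),Gamma).
Changes per character on this tree: keeled scales: 1; fused pelvic girdle: 1; calcified operculum: 1; dorsal spines: 1.
Total = 4.

4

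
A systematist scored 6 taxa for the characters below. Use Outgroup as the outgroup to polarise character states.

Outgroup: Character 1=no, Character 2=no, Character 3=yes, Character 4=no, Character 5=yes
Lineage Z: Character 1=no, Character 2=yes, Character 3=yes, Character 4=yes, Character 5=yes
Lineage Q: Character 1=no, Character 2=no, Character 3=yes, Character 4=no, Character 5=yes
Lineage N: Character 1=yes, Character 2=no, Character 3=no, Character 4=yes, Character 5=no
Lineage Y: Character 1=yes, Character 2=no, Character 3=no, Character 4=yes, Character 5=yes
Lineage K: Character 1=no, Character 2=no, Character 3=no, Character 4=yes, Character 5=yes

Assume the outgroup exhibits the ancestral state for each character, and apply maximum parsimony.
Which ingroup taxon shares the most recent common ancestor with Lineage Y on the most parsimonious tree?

Character polarity is set by the outgroup: the derived state is whichever differs from the outgroup's state, so for Character 3, Character 5 the derived state is 'no', and for the remaining characters it is 'yes'.
Character 1: derived state 'yes' in Lineage N and Lineage Y only — synapomorphy for {Lineage N, Lineage Y}.
Character 2 (derived state 'yes') is unique to Lineage Z (autapomorphy; uninformative for grouping).
Character 3 (derived state 'no') is shared by Lineage K, Lineage N, and Lineage Y — a synapomorphy uniting that clade.
Character 4: derived state 'yes' in Lineage K, Lineage N, Lineage Y, and Lineage Z only — synapomorphy for {Lineage K, Lineage N, Lineage Y, Lineage Z}.
Character 5: derived state 'no' in Lineage N only — an autapomorphy, so it tells us nothing about relationships among taxa.
Most parsimonious ingroup topology: ((((Lineage Y,Lineage N),Lineage K),Lineage Z),Lineage Q).
Lineage Y and Lineage N form a cherry on this tree, so they are sister taxa.

Lineage N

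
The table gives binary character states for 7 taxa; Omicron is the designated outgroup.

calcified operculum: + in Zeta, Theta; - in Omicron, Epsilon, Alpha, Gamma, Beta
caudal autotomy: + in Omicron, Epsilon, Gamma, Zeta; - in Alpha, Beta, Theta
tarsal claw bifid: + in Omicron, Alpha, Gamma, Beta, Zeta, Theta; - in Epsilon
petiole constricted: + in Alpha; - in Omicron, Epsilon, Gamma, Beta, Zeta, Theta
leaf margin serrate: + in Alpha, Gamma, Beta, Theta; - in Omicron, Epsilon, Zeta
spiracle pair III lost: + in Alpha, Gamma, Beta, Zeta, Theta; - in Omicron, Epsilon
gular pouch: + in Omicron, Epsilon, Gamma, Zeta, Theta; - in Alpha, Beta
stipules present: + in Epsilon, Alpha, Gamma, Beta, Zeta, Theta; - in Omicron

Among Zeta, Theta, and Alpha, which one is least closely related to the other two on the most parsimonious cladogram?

Character polarity is set by the outgroup: the derived state is whichever differs from the outgroup's state, so for caudal autotomy, tarsal claw bifid, gular pouch the derived state is '-', and for the remaining characters it is '+'.
calcified operculum (state '+') occurs in Theta and Zeta but conflicts with the nesting implied by the other characters — most parsimoniously interpreted as homoplasy.
Only Alpha, Beta, and Theta show the derived state '-' for caudal autotomy, supporting them as a clade.
tarsal claw bifid: derived state '-' in Epsilon only — an autapomorphy, so it tells us nothing about relationships among taxa.
petiole constricted (derived state '+') is unique to Alpha (autapomorphy; uninformative for grouping).
Only Alpha, Beta, Gamma, and Theta show the derived state '+' for leaf margin serrate, supporting them as a clade.
Only Alpha, Beta, Gamma, Theta, and Zeta show the derived state '+' for spiracle pair III lost, supporting them as a clade.
gular pouch (derived state '-') is shared by Alpha and Beta — a synapomorphy uniting that clade.
stipules present (derived state '+') is shared by all ingroup taxa — unites the whole ingroup.
Most parsimonious ingroup topology: (Epsilon,((((Alpha,Beta),Theta),Gamma),Zeta)).
Alpha and Theta share a more recent common ancestor with each other than either does with Zeta, so Zeta is the least closely related of the three.

Zeta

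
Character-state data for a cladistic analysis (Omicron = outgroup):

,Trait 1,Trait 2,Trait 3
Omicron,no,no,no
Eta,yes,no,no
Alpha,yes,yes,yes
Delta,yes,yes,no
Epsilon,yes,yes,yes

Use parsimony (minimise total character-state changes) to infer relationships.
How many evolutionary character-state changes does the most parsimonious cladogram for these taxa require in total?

The outgroup has state 'no' for every character, so 'yes' is the derived state throughout.
Trait 1 (derived state 'yes') is shared by all ingroup taxa — unites the whole ingroup.
Trait 2 (derived state 'yes') is shared by Alpha, Delta, and Epsilon — a synapomorphy uniting that clade.
Trait 3 (derived state 'yes') is shared by Alpha and Epsilon — a synapomorphy uniting that clade.
Most parsimonious ingroup topology: (Eta,((Alpha,Epsilon),Delta)).
Changes per character on this tree: Trait 1: 1; Trait 2: 1; Trait 3: 1.
Total = 3.

3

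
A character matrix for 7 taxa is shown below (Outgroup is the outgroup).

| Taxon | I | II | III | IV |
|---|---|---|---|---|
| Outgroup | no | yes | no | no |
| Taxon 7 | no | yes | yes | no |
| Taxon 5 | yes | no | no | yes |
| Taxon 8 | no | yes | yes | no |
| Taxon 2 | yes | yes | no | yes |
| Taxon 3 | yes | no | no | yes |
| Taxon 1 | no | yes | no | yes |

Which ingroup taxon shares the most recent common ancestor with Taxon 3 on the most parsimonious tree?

Character polarity is set by the outgroup: the derived state is whichever differs from the outgroup's state, so for II the derived state is 'no', and for the remaining characters it is 'yes'.
I: derived state 'yes' in Taxon 2, Taxon 3, and Taxon 5 only — synapomorphy for {Taxon 2, Taxon 3, Taxon 5}.
II: derived state 'no' in Taxon 3 and Taxon 5 only — synapomorphy for {Taxon 3, Taxon 5}.
III (derived state 'yes') is shared by Taxon 7 and Taxon 8 — a synapomorphy uniting that clade.
IV: derived state 'yes' in Taxon 1, Taxon 2, Taxon 3, and Taxon 5 only — synapomorphy for {Taxon 1, Taxon 2, Taxon 3, Taxon 5}.
Most parsimonious ingroup topology: ((Taxon 7,Taxon 8),(((Taxon 5,Taxon 3),Taxon 2),Taxon 1)).
Taxon 3 and Taxon 5 form a cherry on this tree, so they are sister taxa.

Taxon 5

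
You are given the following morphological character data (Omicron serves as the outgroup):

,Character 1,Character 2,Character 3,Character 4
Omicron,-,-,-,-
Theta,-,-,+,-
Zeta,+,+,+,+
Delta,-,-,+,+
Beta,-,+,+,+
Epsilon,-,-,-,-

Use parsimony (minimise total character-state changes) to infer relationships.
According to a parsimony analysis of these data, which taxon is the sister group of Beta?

The outgroup has state '-' for every character, so '+' is the derived state throughout.
Character 1: derived state '+' in Zeta only — an autapomorphy, so it tells us nothing about relationships among taxa.
Only Beta and Zeta show the derived state '+' for Character 2, supporting them as a clade.
Character 3: derived state '+' in Beta, Delta, Theta, and Zeta only — synapomorphy for {Beta, Delta, Theta, Zeta}.
Character 4 (derived state '+') is shared by Beta, Delta, and Zeta — a synapomorphy uniting that clade.
Most parsimonious ingroup topology: ((Theta,((Zeta,Beta),Delta)),Epsilon).
Beta and Zeta form a cherry on this tree, so they are sister taxa.

Zeta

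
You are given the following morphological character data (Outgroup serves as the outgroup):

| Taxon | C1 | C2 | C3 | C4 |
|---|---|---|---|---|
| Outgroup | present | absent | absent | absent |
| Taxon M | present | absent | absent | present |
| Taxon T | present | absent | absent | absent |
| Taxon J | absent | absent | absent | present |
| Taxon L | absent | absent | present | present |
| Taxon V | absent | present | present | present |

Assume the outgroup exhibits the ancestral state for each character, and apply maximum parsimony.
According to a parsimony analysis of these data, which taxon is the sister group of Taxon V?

Character polarity is set by the outgroup: the derived state is whichever differs from the outgroup's state, so for C1 the derived state is 'absent', and for the remaining characters it is 'present'.
Only Taxon J, Taxon L, and Taxon V show the derived state 'absent' for C1, supporting them as a clade.
C2 (derived state 'present') is unique to Taxon V (autapomorphy; uninformative for grouping).
Only Taxon L and Taxon V show the derived state 'present' for C3, supporting them as a clade.
Only Taxon J, Taxon L, Taxon M, and Taxon V show the derived state 'present' for C4, supporting them as a clade.
Most parsimonious ingroup topology: ((Taxon M,(Taxon J,(Taxon L,Taxon V))),Taxon T).
Taxon V and Taxon L form a cherry on this tree, so they are sister taxa.

Taxon L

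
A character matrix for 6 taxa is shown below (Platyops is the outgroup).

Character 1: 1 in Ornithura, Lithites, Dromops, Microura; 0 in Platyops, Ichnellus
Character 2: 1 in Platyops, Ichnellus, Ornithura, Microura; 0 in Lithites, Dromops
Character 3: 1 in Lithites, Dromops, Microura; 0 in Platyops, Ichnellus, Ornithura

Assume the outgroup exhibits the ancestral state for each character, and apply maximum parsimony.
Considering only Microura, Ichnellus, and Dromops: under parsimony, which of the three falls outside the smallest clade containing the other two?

Character polarity is set by the outgroup: the derived state is whichever differs from the outgroup's state, so for Character 2 the derived state is '0', and for the remaining characters it is '1'.
Character 1: derived state '1' in Dromops, Lithites, Microura, and Ornithura only — synapomorphy for {Dromops, Lithites, Microura, Ornithura}.
Character 2 (derived state '0') is shared by Dromops and Lithites — a synapomorphy uniting that clade.
Character 3: derived state '1' in Dromops, Lithites, and Microura only — synapomorphy for {Dromops, Lithites, Microura}.
Most parsimonious ingroup topology: (Ichnellus,(Ornithura,((Lithites,Dromops),Microura))).
Microura and Dromops share a more recent common ancestor with each other than either does with Ichnellus, so Ichnellus is the least closely related of the three.

Ichnellus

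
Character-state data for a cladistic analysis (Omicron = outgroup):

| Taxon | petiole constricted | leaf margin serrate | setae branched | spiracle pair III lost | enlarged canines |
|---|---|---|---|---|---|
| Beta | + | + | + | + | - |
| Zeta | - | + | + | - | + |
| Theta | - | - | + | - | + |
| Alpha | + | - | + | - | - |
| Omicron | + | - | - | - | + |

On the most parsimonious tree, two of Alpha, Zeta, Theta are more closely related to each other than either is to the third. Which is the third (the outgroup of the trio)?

Character polarity is set by the outgroup: the derived state is whichever differs from the outgroup's state, so for petiole constricted, enlarged canines the derived state is '-', and for the remaining characters it is '+'.
Only Theta and Zeta show the derived state '-' for petiole constricted, supporting them as a clade.
leaf margin serrate (state '+') occurs in Beta and Zeta but conflicts with the nesting implied by the other characters — most parsimoniously interpreted as homoplasy.
All ingroup taxa share the derived state '+' for setae branched; it defines the ingroup but does not resolve relationships within it.
spiracle pair III lost (derived state '+') is unique to Beta (autapomorphy; uninformative for grouping).
Only Alpha and Beta show the derived state '-' for enlarged canines, supporting them as a clade.
Most parsimonious ingroup topology: ((Beta,Alpha),(Zeta,Theta)).
Theta and Zeta share a more recent common ancestor with each other than either does with Alpha, so Alpha is the least closely related of the three.

Alpha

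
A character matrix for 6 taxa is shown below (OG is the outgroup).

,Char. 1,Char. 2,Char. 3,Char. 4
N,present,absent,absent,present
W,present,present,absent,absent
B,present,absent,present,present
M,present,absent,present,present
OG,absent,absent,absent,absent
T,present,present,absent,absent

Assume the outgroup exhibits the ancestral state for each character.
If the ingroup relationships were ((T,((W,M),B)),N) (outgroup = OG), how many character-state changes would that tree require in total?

Map each character onto ((T,((W,M),B)),N) (rooted by OG) and count the minimum state changes it requires (Fitch parsimony):
Char. 1: 1; Char. 2: 2; Char. 3: 2; Char. 4: 3.
Total tree length = 8.

8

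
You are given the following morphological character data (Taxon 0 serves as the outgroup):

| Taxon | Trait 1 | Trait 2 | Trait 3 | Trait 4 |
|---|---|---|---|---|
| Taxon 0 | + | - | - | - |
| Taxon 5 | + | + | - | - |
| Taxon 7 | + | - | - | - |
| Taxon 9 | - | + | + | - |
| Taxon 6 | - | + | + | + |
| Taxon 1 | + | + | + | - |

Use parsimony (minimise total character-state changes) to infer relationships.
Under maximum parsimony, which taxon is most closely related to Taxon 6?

Character polarity is set by the outgroup: the derived state is whichever differs from the outgroup's state, so for Trait 1 the derived state is '-', and for the remaining characters it is '+'.
Trait 1 (derived state '-') is shared by Taxon 6 and Taxon 9 — a synapomorphy uniting that clade.
Only Taxon 1, Taxon 5, Taxon 6, and Taxon 9 show the derived state '+' for Trait 2, supporting them as a clade.
Trait 3 (derived state '+') is shared by Taxon 1, Taxon 6, and Taxon 9 — a synapomorphy uniting that clade.
Trait 4: derived state '+' in Taxon 6 only — an autapomorphy, so it tells us nothing about relationships among taxa.
Most parsimonious ingroup topology: ((Taxon 5,((Taxon 9,Taxon 6),Taxon 1)),Taxon 7).
Taxon 6 and Taxon 9 form a cherry on this tree, so they are sister taxa.

Taxon 9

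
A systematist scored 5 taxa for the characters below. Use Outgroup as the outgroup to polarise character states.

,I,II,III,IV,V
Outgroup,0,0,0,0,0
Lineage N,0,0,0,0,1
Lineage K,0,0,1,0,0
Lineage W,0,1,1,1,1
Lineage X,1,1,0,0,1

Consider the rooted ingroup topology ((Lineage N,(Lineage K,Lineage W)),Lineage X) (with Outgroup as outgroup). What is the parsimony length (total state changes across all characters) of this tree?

Map each character onto ((Lineage N,(Lineage K,Lineage W)),Lineage X) (rooted by Outgroup) and count the minimum state changes it requires (Fitch parsimony):
I: 1; II: 2; III: 1; IV: 1; V: 2.
Total tree length = 7.

7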